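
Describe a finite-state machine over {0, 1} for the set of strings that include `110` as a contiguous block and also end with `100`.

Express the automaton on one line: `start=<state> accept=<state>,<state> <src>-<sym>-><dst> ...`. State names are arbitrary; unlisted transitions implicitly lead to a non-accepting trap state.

start=S0 accept=S6 S0-0->S0 S0-1->S1 S1-0->S2 S1-1->S3 S2-0->S4 S2-1->S1 S3-0->S5 S3-1->S3 S4-0->S0 S4-1->S1 S5-0->S6 S5-1->S7 S6-0->S8 S6-1->S7 S7-0->S5 S7-1->S7 S8-0->S8 S8-1->S7

Handle the two conditions separately and then intersect. One (4 states) tracks whether and how much of `110` has been seen; the other (4 states) tracks how much of the suffix `100` has currently been matched. Each combined state is a pair, one component from each; accept when both components accept.
9 states suffice.
        0   1  
>  S0   S0  S1 
   S1   S2  S3 
   S2   S4  S1 
   S3   S5  S3 
   S4   S0  S1 
   S5   S6  S7 
 * S6   S8  S7 
   S7   S5  S7 
   S8   S8  S7 
(> = start, * = accepting)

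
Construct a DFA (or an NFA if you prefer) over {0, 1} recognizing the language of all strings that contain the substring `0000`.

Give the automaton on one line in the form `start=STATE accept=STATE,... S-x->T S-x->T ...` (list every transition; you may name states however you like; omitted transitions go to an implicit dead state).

start=S0 accept=S4 S0-0->S1 S0-1->S0 S1-0->S2 S1-1->S0 S2-0->S3 S2-1->S0 S3-0->S4 S3-1->S0 S4-0->S4 S4-1->S4

Track how much of `0000` has been matched so far: state S0 is no progress, S4 is the absorbing accept state reached once `0000` has occurred. Intermediate states record partial matches; on a mismatch, fall back to the longest reusable overlap.
5 states suffice.
        0   1  
>  S0   S1  S0 
   S1   S2  S0 
   S2   S3  S0 
   S3   S4  S0 
 * S4   S4  S4 
(> = start, * = accepting)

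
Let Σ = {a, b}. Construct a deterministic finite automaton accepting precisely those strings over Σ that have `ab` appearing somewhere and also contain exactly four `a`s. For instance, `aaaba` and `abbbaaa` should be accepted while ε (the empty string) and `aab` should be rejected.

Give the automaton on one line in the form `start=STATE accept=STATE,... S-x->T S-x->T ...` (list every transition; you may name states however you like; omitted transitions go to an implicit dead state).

Handle the two conditions separately and then intersect. One (3 states) tracks whether and how much of `ab` has been seen; the other (6 states) tracks the count of `a`s, saturating at 5. Each combined state is a pair, one component from each; accept when both components accept. Minimizing collapses redundant product states.
        a   b  
>  q0   q1  q0 
   q1   q2  q3 
   q2   q4  q5 
   q3   q5  q3 
   q4   q6  q7 
   q5   q7  q5 
   q6   q8  q9 
   q7   q9  q7 
   q8   q8  q8 
 * q9   q8  q9 
(> = start, * = accepting)

start=q0 accept=q9 q0-a->q1 q0-b->q0 q1-a->q2 q1-b->q3 q2-a->q4 q2-b->q5 q3-a->q5 q3-b->q3 q4-a->q6 q4-b->q7 q5-a->q7 q5-b->q5 q6-a->q8 q6-b->q9 q7-a->q9 q7-b->q7 q8-a->q8 q8-b->q8 q9-a->q8 q9-b->q9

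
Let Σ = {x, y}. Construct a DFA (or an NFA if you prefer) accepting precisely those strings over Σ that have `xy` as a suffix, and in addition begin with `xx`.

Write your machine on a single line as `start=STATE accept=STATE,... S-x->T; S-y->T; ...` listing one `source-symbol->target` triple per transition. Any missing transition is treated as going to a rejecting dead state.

start=s0; accept=s4; s0-x->s1; s0-y->s2; s1-x->s3; s1-y->s2; s2-x->s2; s2-y->s2; s3-x->s3; s3-y->s4; s4-x->s3; s4-y->s5; s5-x->s3; s5-y->s5

Build one automaton per condition and run them in lockstep. The first has 3 states tracking how much of the suffix `xy` has currently been matched; the second has 4 states tracking whether the input so far still matches the prefix `xx`. A product state is a pair (one from each), accepting exactly when both do. Equivalent product states are then merged.
A 6-state machine:
        x   y  
>  s0   s1  s2 
   s1   s3  s2 
   s2   s2  s2 
   s3   s3  s4 
 * s4   s3  s5 
   s5   s3  s5 
(> = start, * = accepting)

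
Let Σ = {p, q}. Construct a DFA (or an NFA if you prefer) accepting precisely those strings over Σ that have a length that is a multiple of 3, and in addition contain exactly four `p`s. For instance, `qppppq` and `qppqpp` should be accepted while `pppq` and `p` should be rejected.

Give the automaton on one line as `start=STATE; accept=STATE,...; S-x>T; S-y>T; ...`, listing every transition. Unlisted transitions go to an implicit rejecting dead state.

Run two small machines in parallel and take their product. One (3 states) tracks the input length modulo 3; the other (6 states) tracks the count of `p`s, saturating at 5. Each combined state is a pair, one component from each; accept when both components accept.
       p  q 
>  A   B  C 
   B   D  E 
   C   E  F 
   D   G  H 
   E   H  I 
   F   I  A 
   G   J  K 
   H   K  L 
   I   L  B 
   J   M  N 
   K   N  O 
   L   O  D 
   M   P  P 
   N   P  Q 
   O   Q  G 
   P   R  R 
 * Q   R  J 
   R   M  M 
(> = start, * = accepting)

start=A; accept=Q; A-p>B; A-q>C; B-p>D; B-q>E; C-p>E; C-q>F; D-p>G; D-q>H; E-p>H; E-q>I; F-p>I; F-q>A; G-p>J; G-q>K; H-p>K; H-q>L; I-p>L; I-q>B; J-p>M; J-q>N; K-p>N; K-q>O; L-p>O; L-q>D; M-p>P; M-q>P; N-p>P; N-q>Q; O-p>Q; O-q>G; P-p>R; P-q>R; Q-p>R; Q-q>J; R-p>M; R-q>M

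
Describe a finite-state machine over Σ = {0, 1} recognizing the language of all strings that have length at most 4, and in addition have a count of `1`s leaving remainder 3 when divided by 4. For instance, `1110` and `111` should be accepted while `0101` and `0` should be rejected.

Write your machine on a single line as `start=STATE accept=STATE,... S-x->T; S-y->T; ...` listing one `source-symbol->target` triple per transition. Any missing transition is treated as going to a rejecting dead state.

Run two small machines in parallel and take their product. The first has 6 states tracking the input length, saturating at 5; the second has 4 states tracking the count of `1`s modulo 4. A product state is a pair (one from each), accepting exactly when both do. After merging equivalent states the machine shrinks.
A 9-state machine:
        0   1  
>  q0   q1  q2 
   q1   q3  q4 
   q2   q4  q5 
   q3   q3  q3 
   q4   q3  q6 
   q5   q6  q7 
   q6   q3  q8 
 * q7   q8  q3 
 * q8   q3  q3 
(> = start, * = accepting)

start=q0; accept=q7,q8; q0-0->q1; q0-1->q2; q1-0->q3; q1-1->q4; q2-0->q4; q2-1->q5; q3-0->q3; q3-1->q3; q4-0->q3; q4-1->q6; q5-0->q6; q5-1->q7; q6-0->q3; q6-1->q8; q7-0->q8; q7-1->q3; q8-0->q3; q8-1->q3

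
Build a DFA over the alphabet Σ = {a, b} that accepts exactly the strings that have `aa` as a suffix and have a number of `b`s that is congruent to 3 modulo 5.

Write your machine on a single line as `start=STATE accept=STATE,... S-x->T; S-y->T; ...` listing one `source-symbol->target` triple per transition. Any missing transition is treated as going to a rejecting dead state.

start=q0; accept=q12; q0-a->q1; q0-b->q2; q1-a->q3; q1-b->q2; q2-a->q4; q2-b->q5; q3-a->q3; q3-b->q2; q4-a->q6; q4-b->q5; q5-a->q7; q5-b->q8; q6-a->q6; q6-b->q5; q7-a->q9; q7-b->q8; q8-a->q10; q8-b->q11; q9-a->q9; q9-b->q8; q10-a->q12; q10-b->q11; q11-a->q13; q11-b->q0; q12-a->q12; q12-b->q11; q13-a->q14; q13-b->q0; q14-a->q14; q14-b->q0

Run two small machines in parallel and take their product. The first has 3 states tracking how much of the suffix `aa` has currently been matched; the second has 5 states tracking the count of `b`s modulo 5. A product state is a pair (one from each), accepting exactly when both do.
A 15-state machine:
          a    b  
>  q0     q1   q2 
   q1     q3   q2 
   q2     q4   q5 
   q3     q3   q2 
   q4     q6   q5 
   q5     q7   q8 
   q6     q6   q5 
   q7     q9   q8 
   q8    q10  q11 
   q9     q9   q8 
   q10   q12  q11 
   q11   q13   q0 
 * q12   q12  q11 
   q13   q14   q0 
   q14   q14   q0 
(> = start, * = accepting)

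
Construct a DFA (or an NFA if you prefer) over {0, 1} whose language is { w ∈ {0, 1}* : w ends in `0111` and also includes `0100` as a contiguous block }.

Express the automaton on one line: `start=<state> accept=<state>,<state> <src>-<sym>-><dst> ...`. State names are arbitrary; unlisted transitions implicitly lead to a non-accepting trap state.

Handle the two conditions separately and then intersect. The first has 5 states tracking how much of the suffix `0111` has currently been matched; the second has 5 states tracking whether and how much of `0100` has been seen. A product state is a pair (one from each), accepting exactly when both do.
An 11-state machine:
          0    1  
>  S0     S1   S0 
   S1     S1   S2 
   S2     S3   S4 
   S3     S5   S2 
   S4     S1   S6 
   S5     S5   S7 
   S6     S1   S0 
   S7     S5   S8 
   S8     S5   S9 
 * S9     S5  S10 
   S10    S5  S10 
(> = start, * = accepting)

start=S0 accept=S9 S0-0->S1 S0-1->S0 S1-0->S1 S1-1->S2 S2-0->S3 S2-1->S4 S3-0->S5 S3-1->S2 S4-0->S1 S4-1->S6 S5-0->S5 S5-1->S7 S6-0->S1 S6-1->S0 S7-0->S5 S7-1->S8 S8-0->S5 S8-1->S9 S9-0->S5 S9-1->S10 S10-0->S5 S10-1->S10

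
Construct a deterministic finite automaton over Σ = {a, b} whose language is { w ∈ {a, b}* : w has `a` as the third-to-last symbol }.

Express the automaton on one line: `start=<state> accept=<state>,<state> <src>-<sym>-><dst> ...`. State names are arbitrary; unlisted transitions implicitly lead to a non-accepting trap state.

A DFA must remember the last 3 symbols (since which symbol is third-to-last isn't known until the input ends). Use one state per possible window of the last ≤3 symbols; accept from those whose window starts with `a`.
With 15 states:
          a    b  
>  S0     S1   S2 
   S1     S3   S4 
   S2     S5   S6 
   S3     S7   S8 
   S4     S9  S10 
   S5    S11  S12 
   S6    S13  S14 
 * S7     S7   S8 
 * S8     S9  S10 
 * S9    S11  S12 
 * S10   S13  S14 
   S11    S7   S8 
   S12    S9  S10 
   S13   S11  S12 
   S14   S13  S14 
(> = start, * = accepting)

start=S0 accept=S7,S8,S9,S10 S0-a->S1 S0-b->S2 S1-a->S3 S1-b->S4 S2-a->S5 S2-b->S6 S3-a->S7 S3-b->S8 S4-a->S9 S4-b->S10 S5-a->S11 S5-b->S12 S6-a->S13 S6-b->S14 S7-a->S7 S7-b->S8 S8-a->S9 S8-b->S10 S9-a->S11 S9-b->S12 S10-a->S13 S10-b->S14 S11-a->S7 S11-b->S8 S12-a->S9 S12-b->S10 S13-a->S11 S13-b->S12 S14-a->S13 S14-b->S14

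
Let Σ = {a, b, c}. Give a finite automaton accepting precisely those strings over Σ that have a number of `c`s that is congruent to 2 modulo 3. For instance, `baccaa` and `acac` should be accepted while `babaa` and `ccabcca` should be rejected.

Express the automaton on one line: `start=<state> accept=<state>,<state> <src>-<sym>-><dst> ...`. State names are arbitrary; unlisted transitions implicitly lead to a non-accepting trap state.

start=q0 accept=q2 q0-a->q0 q0-b->q0 q0-c->q1 q1-a->q1 q1-b->q1 q1-c->q2 q2-a->q2 q2-b->q2 q2-c->q0

The only thing that matters is how many `c`s have appeared, reduced mod 3. Use one state per residue: q0 for 0, …, q2 for 2. Reading `c` moves to the next residue; anything else stays put. q2 is accepting.
A 3-state machine:
        a   b   c  
>  q0   q0  q0  q1 
   q1   q1  q1  q2 
 * q2   q2  q2  q0 
(> = start, * = accepting)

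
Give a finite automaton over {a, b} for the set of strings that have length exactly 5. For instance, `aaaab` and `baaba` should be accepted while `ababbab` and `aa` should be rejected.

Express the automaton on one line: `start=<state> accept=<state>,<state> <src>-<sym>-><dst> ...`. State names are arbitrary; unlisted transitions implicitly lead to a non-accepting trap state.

start=q0 accept=q5 q0-a->q1 q0-b->q1 q1-a->q2 q1-b->q2 q2-a->q3 q2-b->q3 q3-a->q4 q3-b->q4 q4-a->q5 q4-b->q5 q5-a->q6 q5-b->q6 q6-a->q6 q6-b->q6

We only need to distinguish lengths 0, 1, …, 5, and '>5'. Chain q0 → q1 → q2 → q3 → q4 → q5 → q6 on every symbol, with q6 looping. Accepting states: {q5}.
7 states suffice.
        a   b  
>  q0   q1  q1 
   q1   q2  q2 
   q2   q3  q3 
   q3   q4  q4 
   q4   q5  q5 
 * q5   q6  q6 
   q6   q6  q6 
(> = start, * = accepting)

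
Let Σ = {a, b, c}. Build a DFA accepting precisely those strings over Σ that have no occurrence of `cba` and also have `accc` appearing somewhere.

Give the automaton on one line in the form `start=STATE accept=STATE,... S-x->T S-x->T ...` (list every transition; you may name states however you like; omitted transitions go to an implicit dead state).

Handle the two conditions separately and then intersect. The first has 4 states tracking partial matches of the forbidden pattern `cba`; the second has 5 states tracking whether and how much of `accc` has been seen. A product state is a pair (one from each), accepting exactly when both do.
With 14 states:
          a    b    c  
>  q0     q1   q0   q2 
   q1     q1   q0   q3 
   q2     q1   q4   q2 
   q3     q1   q4   q5 
   q4     q6   q0   q2 
   q5     q1   q4   q7 
   q6     q6   q8   q9 
 * q7    q10  q11   q7 
   q8     q6   q8   q8 
   q9     q6   q8  q12 
 * q10   q10  q10   q7 
 * q11   q13  q10   q7 
   q12    q6   q8  q13 
   q13   q13  q13  q13 
(> = start, * = accepting)

start=q0 accept=q7,q10,q11 q0-a->q1 q0-b->q0 q0-c->q2 q1-a->q1 q1-b->q0 q1-c->q3 q2-a->q1 q2-b->q4 q2-c->q2 q3-a->q1 q3-b->q4 q3-c->q5 q4-a->q6 q4-b->q0 q4-c->q2 q5-a->q1 q5-b->q4 q5-c->q7 q6-a->q6 q6-b->q8 q6-c->q9 q7-a->q10 q7-b->q11 q7-c->q7 q8-a->q6 q8-b->q8 q8-c->q8 q9-a->q6 q9-b->q8 q9-c->q12 q10-a->q10 q10-b->q10 q10-c->q7 q11-a->q13 q11-b->q10 q11-c->q7 q12-a->q6 q12-b->q8 q12-c->q13 q13-a->q13 q13-b->q13 q13-c->q13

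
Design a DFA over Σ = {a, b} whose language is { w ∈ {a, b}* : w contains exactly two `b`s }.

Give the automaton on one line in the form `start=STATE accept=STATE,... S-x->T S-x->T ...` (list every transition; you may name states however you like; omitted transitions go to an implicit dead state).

Count `b`s, saturating at 3: states q0 through q2 mean 0 through 2 `b`s seen; q3 means more than 2. Each `b` increments (capped at q3); other symbols loop. Accept from {q2}.
A 4-state machine:
        a   b  
>  q0   q0  q1 
   q1   q1  q2 
 * q2   q2  q3 
   q3   q3  q3 
(> = start, * = accepting)

start=q0 accept=q2 q0-a->q0 q0-b->q1 q1-a->q1 q1-b->q2 q2-a->q2 q2-b->q3 q3-a->q3 q3-b->q3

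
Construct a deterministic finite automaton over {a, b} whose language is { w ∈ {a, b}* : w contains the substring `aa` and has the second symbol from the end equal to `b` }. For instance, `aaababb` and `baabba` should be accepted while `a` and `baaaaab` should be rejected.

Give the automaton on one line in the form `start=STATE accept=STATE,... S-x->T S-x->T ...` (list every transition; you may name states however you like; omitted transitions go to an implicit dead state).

start=s0 accept=s8,s9 s0-a->s1 s0-b->s2 s1-a->s3 s1-b->s4 s2-a->s5 s2-b->s6 s3-a->s3 s3-b->s7 s4-a->s5 s4-b->s6 s5-a->s3 s5-b->s4 s6-a->s5 s6-b->s6 s7-a->s8 s7-b->s9 s8-a->s3 s8-b->s7 s9-a->s8 s9-b->s9

Handle the two conditions separately and then intersect. One (3 states) tracks whether and how much of `aa` has been seen; the other (7 states) tracks the last 2 symbols read. Each combined state is a pair, one component from each; accept when both components accept.
10 states suffice.
        a   b  
>  s0   s1  s2 
   s1   s3  s4 
   s2   s5  s6 
   s3   s3  s7 
   s4   s5  s6 
   s5   s3  s4 
   s6   s5  s6 
   s7   s8  s9 
 * s8   s3  s7 
 * s9   s8  s9 
(> = start, * = accepting)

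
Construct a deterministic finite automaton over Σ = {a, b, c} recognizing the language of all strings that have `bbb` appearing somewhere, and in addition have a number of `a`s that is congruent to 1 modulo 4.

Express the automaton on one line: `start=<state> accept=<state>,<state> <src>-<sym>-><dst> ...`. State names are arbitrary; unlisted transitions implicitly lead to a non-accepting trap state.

Run two small machines in parallel and take their product. One (4 states) tracks whether and how much of `bbb` has been seen; the other (4 states) tracks the count of `a`s modulo 4. Each combined state is a pair, one component from each; accept when both components accept.
16 states suffice.
          a    b    c  
>  q0     q1   q2   q0 
   q1     q3   q4   q1 
   q2     q1   q5   q0 
   q3     q6   q7   q3 
   q4     q3   q8   q1 
   q5     q1   q9   q0 
   q6     q0  q10   q6 
   q7     q6  q11   q3 
   q8     q3  q12   q1 
   q9    q12   q9   q9 
   q10    q0  q13   q6 
   q11    q6  q14   q3 
 * q12   q14  q12  q12 
   q13    q0  q15   q6 
   q14   q15  q14  q14 
   q15    q9  q15  q15 
(> = start, * = accepting)

start=q0 accept=q12 q0-a->q1 q0-b->q2 q0-c->q0 q1-a->q3 q1-b->q4 q1-c->q1 q2-a->q1 q2-b->q5 q2-c->q0 q3-a->q6 q3-b->q7 q3-c->q3 q4-a->q3 q4-b->q8 q4-c->q1 q5-a->q1 q5-b->q9 q5-c->q0 q6-a->q0 q6-b->q10 q6-c->q6 q7-a->q6 q7-b->q11 q7-c->q3 q8-a->q3 q8-b->q12 q8-c->q1 q9-a->q12 q9-b->q9 q9-c->q9 q10-a->q0 q10-b->q13 q10-c->q6 q11-a->q6 q11-b->q14 q11-c->q3 q12-a->q14 q12-b->q12 q12-c->q12 q13-a->q0 q13-b->q15 q13-c->q6 q14-a->q15 q14-b->q14 q14-c->q14 q15-a->q9 q15-b->q15 q15-c->q15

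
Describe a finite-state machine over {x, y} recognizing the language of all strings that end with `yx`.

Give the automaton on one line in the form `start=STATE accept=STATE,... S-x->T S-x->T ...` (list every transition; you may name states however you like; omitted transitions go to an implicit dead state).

Let each state record the length of the longest suffix of the input read so far that is also a prefix of `yx`. q1 means the last symbol is `y`; q2 means the last 2 symbols are `yx`. Accept only at q2, where the string currently ends in `yx`.
With 3 states:
        x   y  
>  q0   q0  q1 
   q1   q2  q1 
 * q2   q0  q1 
(> = start, * = accepting)

start=q0 accept=q2 q0-x->q0 q0-y->q1 q1-x->q2 q1-y->q1 q2-x->q0 q2-y->q1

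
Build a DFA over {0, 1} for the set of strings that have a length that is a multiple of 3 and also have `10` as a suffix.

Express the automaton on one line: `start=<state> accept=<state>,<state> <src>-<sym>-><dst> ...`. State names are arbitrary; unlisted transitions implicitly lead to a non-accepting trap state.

start=s0 accept=s7 s0-0->s1 s0-1->s2 s1-0->s3 s1-1->s4 s2-0->s5 s2-1->s4 s3-0->s0 s3-1->s6 s4-0->s7 s4-1->s6 s5-0->s0 s5-1->s6 s6-0->s8 s6-1->s2 s7-0->s1 s7-1->s2 s8-0->s3 s8-1->s4

Handle the two conditions separately and then intersect. The first has 3 states tracking the input length modulo 3; the second has 3 states tracking how much of the suffix `10` has currently been matched. A product state is a pair (one from each), accepting exactly when both do.
A 9-state machine:
        0   1  
>  s0   s1  s2 
   s1   s3  s4 
   s2   s5  s4 
   s3   s0  s6 
   s4   s7  s6 
   s5   s0  s6 
   s6   s8  s2 
 * s7   s1  s2 
   s8   s3  s4 
(> = start, * = accepting)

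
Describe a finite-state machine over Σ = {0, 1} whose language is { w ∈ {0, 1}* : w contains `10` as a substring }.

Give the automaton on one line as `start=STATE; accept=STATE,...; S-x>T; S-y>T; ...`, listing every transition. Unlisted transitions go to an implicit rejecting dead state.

Track how much of `10` has been matched so far: state q0 is no progress, q2 is the absorbing accept state reached once `10` has occurred. Intermediate states record partial matches; on a mismatch, fall back to the longest reusable overlap.
A 3-state machine:
        0   1  
>  q0   q0  q1 
   q1   q2  q1 
 * q2   q2  q2 
(> = start, * = accepting)

start=q0; accept=q2; q0-0>q0; q0-1>q1; q1-0>q2; q1-1>q1; q2-0>q2; q2-1>q2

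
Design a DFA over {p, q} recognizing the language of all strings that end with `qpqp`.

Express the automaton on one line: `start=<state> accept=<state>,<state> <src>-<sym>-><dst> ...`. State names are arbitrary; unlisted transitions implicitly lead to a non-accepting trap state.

start=A accept=E A-p->A A-q->B B-p->C B-q->B C-p->A C-q->D D-p->E D-q->B E-p->A E-q->D

Let each state record the length of the longest suffix of the input read so far that is also a prefix of `qpqp`. B means the last symbol is `q`; C means the last 2 symbols are `qp`; D means the last 3 symbols are `qpq`; E means the last 4 symbols are `qpqp`. Accept only at E, where the string currently ends in `qpqp`.
5 states suffice.
       p  q 
>  A   A  B 
   B   C  B 
   C   A  D 
   D   E  B 
 * E   A  D 
(> = start, * = accepting)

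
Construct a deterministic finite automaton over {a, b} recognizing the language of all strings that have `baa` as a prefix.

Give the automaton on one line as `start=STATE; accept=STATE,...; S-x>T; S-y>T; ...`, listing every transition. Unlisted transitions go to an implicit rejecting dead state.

start=q0; accept=q3; q0-a>q4; q0-b>q1; q1-a>q2; q1-b>q4; q2-a>q3; q2-b>q4; q3-a>q3; q3-b>q3; q4-a>q4; q4-b>q4

Walk along `baa` while the input agrees: from q0 take `b` to q1, and so on. Any deviation drops to the rejecting sink q4. Once q3 is reached the prefix is confirmed and every continuation is accepted.
With 5 states:
        a   b  
>  q0   q4  q1 
   q1   q2  q4 
   q2   q3  q4 
 * q3   q3  q3 
   q4   q4  q4 
(> = start, * = accepting)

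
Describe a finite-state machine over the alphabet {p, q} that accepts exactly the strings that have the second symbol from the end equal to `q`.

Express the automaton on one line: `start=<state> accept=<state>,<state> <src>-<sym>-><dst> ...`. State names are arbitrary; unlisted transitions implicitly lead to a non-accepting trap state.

start=S0 accept=S5,S6 S0-p->S1 S0-q->S2 S1-p->S3 S1-q->S4 S2-p->S5 S2-q->S6 S3-p->S3 S3-q->S4 S4-p->S5 S4-q->S6 S5-p->S3 S5-q->S4 S6-p->S5 S6-q->S6

Because acceptance depends on a position counted from the end, the machine has to buffer the most recent 2 symbols. Make each state the string of the last up-to-2 symbols read; on input `x` shift the window left and append `x`. Accept when the buffered window has length 2 and begins with `q`.
7 states suffice.
        p   q  
>  S0   S1  S2 
   S1   S3  S4 
   S2   S5  S6 
   S3   S3  S4 
   S4   S5  S6 
 * S5   S3  S4 
 * S6   S5  S6 
(> = start, * = accepting)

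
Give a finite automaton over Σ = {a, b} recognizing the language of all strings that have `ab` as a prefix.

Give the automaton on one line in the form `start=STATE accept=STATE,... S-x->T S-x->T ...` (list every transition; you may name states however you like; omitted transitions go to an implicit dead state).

start=S0 accept=S2 S0-a->S1 S0-b->S3 S1-a->S3 S1-b->S2 S2-a->S2 S2-b->S2 S3-a->S3 S3-b->S3

Walk along `ab` while the input agrees: from S0 take `a` to S1, and so on. Any deviation drops to the rejecting sink S3. Once S2 is reached the prefix is confirmed and every continuation is accepted.
A 4-state machine:
        a   b  
>  S0   S1  S3 
   S1   S3  S2 
 * S2   S2  S2 
   S3   S3  S3 
(> = start, * = accepting)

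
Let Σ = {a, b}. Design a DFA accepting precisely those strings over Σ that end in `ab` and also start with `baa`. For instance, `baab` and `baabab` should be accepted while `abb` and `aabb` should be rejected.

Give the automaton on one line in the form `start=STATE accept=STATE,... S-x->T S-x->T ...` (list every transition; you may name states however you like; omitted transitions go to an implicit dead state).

start=q0 accept=q5 q0-a->q1 q0-b->q2 q1-a->q1 q1-b->q1 q2-a->q3 q2-b->q1 q3-a->q4 q3-b->q1 q4-a->q4 q4-b->q5 q5-a->q4 q5-b->q6 q6-a->q4 q6-b->q6

Run two small machines in parallel and take their product. One (3 states) tracks how much of the suffix `ab` has currently been matched; the other (5 states) tracks whether the input so far still matches the prefix `baa`. Each combined state is a pair, one component from each; accept when both components accept. After merging equivalent states the machine shrinks.
7 states suffice.
        a   b  
>  q0   q1  q2 
   q1   q1  q1 
   q2   q3  q1 
   q3   q4  q1 
   q4   q4  q5 
 * q5   q4  q6 
   q6   q4  q6 
(> = start, * = accepting)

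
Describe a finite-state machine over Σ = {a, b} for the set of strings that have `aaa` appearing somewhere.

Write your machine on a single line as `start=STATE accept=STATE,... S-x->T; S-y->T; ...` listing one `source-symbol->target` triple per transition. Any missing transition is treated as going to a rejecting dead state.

Track how much of `aaa` has been matched so far: state q0 is no progress, q3 is the absorbing accept state reached once `aaa` has occurred. Intermediate states record partial matches; on a mismatch, fall back to the longest reusable overlap.
With 4 states:
        a   b  
>  q0   q1  q0 
   q1   q2  q0 
   q2   q3  q0 
 * q3   q3  q3 
(> = start, * = accepting)

start=q0; accept=q3; q0-a->q1; q0-b->q0; q1-a->q2; q1-b->q0; q2-a->q3; q2-b->q0; q3-a->q3; q3-b->q3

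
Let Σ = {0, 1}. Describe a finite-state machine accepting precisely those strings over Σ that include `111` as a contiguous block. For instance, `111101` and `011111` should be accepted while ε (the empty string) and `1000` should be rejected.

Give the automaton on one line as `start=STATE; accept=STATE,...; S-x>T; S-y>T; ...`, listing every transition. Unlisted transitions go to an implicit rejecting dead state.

start=A; accept=D; A-0>A; A-1>B; B-0>A; B-1>C; C-0>A; C-1>D; D-0>D; D-1>D

Track how much of `111` has been matched so far: state A is no progress, D is the absorbing accept state reached once `111` has occurred. Intermediate states record partial matches; on a mismatch, fall back to the longest reusable overlap.
A 4-state machine:
       0  1 
>  A   A  B 
   B   A  C 
   C   A  D 
 * D   D  D 
(> = start, * = accepting)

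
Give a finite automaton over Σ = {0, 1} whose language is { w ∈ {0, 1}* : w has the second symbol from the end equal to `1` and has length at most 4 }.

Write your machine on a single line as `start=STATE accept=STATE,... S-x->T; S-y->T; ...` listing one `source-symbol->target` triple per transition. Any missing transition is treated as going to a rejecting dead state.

start=s0; accept=s5,s6,s9,s10,s13,s14; s0-0->s1; s0-1->s2; s1-0->s3; s1-1->s4; s2-0->s5; s2-1->s6; s3-0->s7; s3-1->s8; s4-0->s9; s4-1->s10; s5-0->s7; s5-1->s8; s6-0->s9; s6-1->s10; s7-0->s11; s7-1->s12; s8-0->s13; s8-1->s14; s9-0->s11; s9-1->s12; s10-0->s13; s10-1->s14; s11-0->s15; s11-1->s16; s12-0->s17; s12-1->s18; s13-0->s15; s13-1->s16; s14-0->s17; s14-1->s18; s15-0->s15; s15-1->s16; s16-0->s17; s16-1->s18; s17-0->s15; s17-1->s16; s18-0->s17; s18-1->s18

Build one automaton per condition and run them in lockstep. One (7 states) tracks the last 2 symbols read; the other (6 states) tracks the input length, saturating at 5. Each combined state is a pair, one component from each; accept when both components accept.
With 19 states:
          0    1  
>  s0     s1   s2 
   s1     s3   s4 
   s2     s5   s6 
   s3     s7   s8 
   s4     s9  s10 
 * s5     s7   s8 
 * s6     s9  s10 
   s7    s11  s12 
   s8    s13  s14 
 * s9    s11  s12 
 * s10   s13  s14 
   s11   s15  s16 
   s12   s17  s18 
 * s13   s15  s16 
 * s14   s17  s18 
   s15   s15  s16 
   s16   s17  s18 
   s17   s15  s16 
   s18   s17  s18 
(> = start, * = accepting)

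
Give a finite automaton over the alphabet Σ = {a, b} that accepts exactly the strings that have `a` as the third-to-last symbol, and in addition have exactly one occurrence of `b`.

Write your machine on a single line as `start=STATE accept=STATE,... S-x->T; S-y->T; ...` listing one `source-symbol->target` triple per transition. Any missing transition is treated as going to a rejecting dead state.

Build one automaton per condition and run them in lockstep. One (15 states) tracks the last 3 symbols read; the other (3 states) tracks the count of `b`s, saturating at 2. Each combined state is a pair, one component from each; accept when both components accept.
A 20-state machine:
          a    b  
>  s0     s1   s2 
   s1     s3   s4 
   s2     s5   s6 
   s3     s7   s8 
   s4     s9  s10 
   s5    s11  s12 
   s6    s13  s14 
   s7     s7   s8 
 * s8     s9  s10 
 * s9    s11  s12 
   s10   s13  s14 
   s11   s15  s16 
   s12   s17  s10 
   s13   s18  s12 
   s14   s13  s14 
 * s15   s15  s16 
   s16   s17  s10 
   s17   s18  s12 
   s18   s19  s16 
   s19   s19  s16 
(> = start, * = accepting)

start=s0; accept=s8,s9,s15; s0-a->s1; s0-b->s2; s1-a->s3; s1-b->s4; s2-a->s5; s2-b->s6; s3-a->s7; s3-b->s8; s4-a->s9; s4-b->s10; s5-a->s11; s5-b->s12; s6-a->s13; s6-b->s14; s7-a->s7; s7-b->s8; s8-a->s9; s8-b->s10; s9-a->s11; s9-b->s12; s10-a->s13; s10-b->s14; s11-a->s15; s11-b->s16; s12-a->s17; s12-b->s10; s13-a->s18; s13-b->s12; s14-a->s13; s14-b->s14; s15-a->s15; s15-b->s16; s16-a->s17; s16-b->s10; s17-a->s18; s17-b->s12; s18-a->s19; s18-b->s16; s19-a->s19; s19-b->s16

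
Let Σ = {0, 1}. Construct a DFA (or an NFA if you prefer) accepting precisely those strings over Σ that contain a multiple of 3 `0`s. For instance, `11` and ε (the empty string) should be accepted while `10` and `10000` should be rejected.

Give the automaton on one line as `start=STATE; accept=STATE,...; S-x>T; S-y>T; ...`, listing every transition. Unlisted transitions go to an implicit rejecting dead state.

start=q0; accept=q0; q0-0>q1; q0-1>q0; q1-0>q2; q1-1>q1; q2-0>q0; q2-1>q2

The only thing that matters is how many `0`s have appeared, reduced mod 3. Use one state per residue: q0 for 0, …, q2 for 2. Reading `0` moves to the next residue; anything else stays put. q0 is accepting.
        0   1  
>* q0   q1  q0 
   q1   q2  q1 
   q2   q0  q2 
(> = start, * = accepting)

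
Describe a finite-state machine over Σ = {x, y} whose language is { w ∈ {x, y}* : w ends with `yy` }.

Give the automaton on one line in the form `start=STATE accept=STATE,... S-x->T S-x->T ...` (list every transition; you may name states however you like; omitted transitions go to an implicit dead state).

Let each state record the length of the longest suffix of the input read so far that is also a prefix of `yy`. s1 means the last symbol is `y`; s2 means the last 2 symbols are `yy`. Accept only at s2, where the string currently ends in `yy`.
        x   y  
>  s0   s0  s1 
   s1   s0  s2 
 * s2   s0  s2 
(> = start, * = accepting)

start=s0 accept=s2 s0-x->s0 s0-y->s1 s1-x->s0 s1-y->s2 s2-x->s0 s2-y->s2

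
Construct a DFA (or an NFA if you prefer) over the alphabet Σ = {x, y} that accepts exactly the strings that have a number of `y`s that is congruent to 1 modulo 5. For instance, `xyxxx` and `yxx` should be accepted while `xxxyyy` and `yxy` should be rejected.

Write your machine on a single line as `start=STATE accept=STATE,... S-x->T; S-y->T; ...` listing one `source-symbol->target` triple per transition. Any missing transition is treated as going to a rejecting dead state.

start=s0; accept=s1; s0-x->s0; s0-y->s1; s1-x->s1; s1-y->s2; s2-x->s2; s2-y->s3; s3-x->s3; s3-y->s4; s4-x->s4; s4-y->s0

The only thing that matters is how many `y`s have appeared, reduced mod 5. Use one state per residue: s0 for 0, …, s4 for 4. Reading `y` moves to the next residue; anything else stays put. s1 is accepting.
5 states suffice.
        x   y  
>  s0   s0  s1 
 * s1   s1  s2 
   s2   s2  s3 
   s3   s3  s4 
   s4   s4  s0 
(> = start, * = accepting)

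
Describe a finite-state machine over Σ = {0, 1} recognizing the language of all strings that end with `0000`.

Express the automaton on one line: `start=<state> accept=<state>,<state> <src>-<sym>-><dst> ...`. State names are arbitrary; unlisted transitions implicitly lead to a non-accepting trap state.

start=s0 accept=s4 s0-0->s1 s0-1->s0 s1-0->s2 s1-1->s0 s2-0->s3 s2-1->s0 s3-0->s4 s3-1->s0 s4-0->s4 s4-1->s0

Let each state record the length of the longest suffix of the input read so far that is also a prefix of `0000`. s1 means the last symbol is `0`; s2 means the last 2 symbols are `00`; s3 means the last 3 symbols are `000`; s4 means the last 4 symbols are `0000`. Accept only at s4, where the string currently ends in `0000`.
        0   1  
>  s0   s1  s0 
   s1   s2  s0 
   s2   s3  s0 
   s3   s4  s0 
 * s4   s4  s0 
(> = start, * = accepting)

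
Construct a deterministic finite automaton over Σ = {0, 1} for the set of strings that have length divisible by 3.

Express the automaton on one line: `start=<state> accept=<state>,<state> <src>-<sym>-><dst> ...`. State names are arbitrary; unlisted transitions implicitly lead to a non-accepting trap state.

start=A accept=A A-0->B A-1->B B-0->C B-1->C C-0->A C-1->A

Only the length mod 3 matters, so use a 3-cycle: from any state, every input symbol moves to the next state, wrapping C back to A. Mark A accepting.
A 3-state machine:
       0  1 
>* A   B  B 
   B   C  C 
   C   A  A 
(> = start, * = accepting)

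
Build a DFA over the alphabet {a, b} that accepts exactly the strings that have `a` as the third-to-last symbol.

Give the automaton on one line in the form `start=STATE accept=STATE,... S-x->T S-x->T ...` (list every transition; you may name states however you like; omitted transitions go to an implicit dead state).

A DFA must remember the last 3 symbols (since which symbol is third-to-last isn't known until the input ends). Use one state per possible window of the last ≤3 symbols; accept from those whose window starts with `a`.
With 15 states:
          a    b  
>  s0     s1   s2 
   s1     s3   s4 
   s2     s5   s6 
   s3     s7   s8 
   s4     s9  s10 
   s5    s11  s12 
   s6    s13  s14 
 * s7     s7   s8 
 * s8     s9  s10 
 * s9    s11  s12 
 * s10   s13  s14 
   s11    s7   s8 
   s12    s9  s10 
   s13   s11  s12 
   s14   s13  s14 
(> = start, * = accepting)

start=s0 accept=s7,s8,s9,s10 s0-a->s1 s0-b->s2 s1-a->s3 s1-b->s4 s2-a->s5 s2-b->s6 s3-a->s7 s3-b->s8 s4-a->s9 s4-b->s10 s5-a->s11 s5-b->s12 s6-a->s13 s6-b->s14 s7-a->s7 s7-b->s8 s8-a->s9 s8-b->s10 s9-a->s11 s9-b->s12 s10-a->s13 s10-b->s14 s11-a->s7 s11-b->s8 s12-a->s9 s12-b->s10 s13-a->s11 s13-b->s12 s14-a->s13 s14-b->s14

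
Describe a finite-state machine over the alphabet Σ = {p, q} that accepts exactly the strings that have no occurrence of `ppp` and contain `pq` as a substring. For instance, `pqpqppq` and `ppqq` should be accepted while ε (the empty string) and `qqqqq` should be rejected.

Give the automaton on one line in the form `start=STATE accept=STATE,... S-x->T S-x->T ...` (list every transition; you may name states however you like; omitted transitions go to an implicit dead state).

start=A accept=D,F,H A-p->B A-q->A B-p->C B-q->D C-p->E C-q->D D-p->F D-q->D E-p->E E-q->G F-p->H F-q->D G-p->G G-q->G H-p->G H-q->D

Build one automaton per condition and run them in lockstep. The first has 4 states tracking partial matches of the forbidden pattern `ppp`; the second has 3 states tracking whether and how much of `pq` has been seen. A product state is a pair (one from each), accepting exactly when both do.
With 8 states:
       p  q 
>  A   B  A 
   B   C  D 
   C   E  D 
 * D   F  D 
   E   E  G 
 * F   H  D 
   G   G  G 
 * H   G  D 
(> = start, * = accepting)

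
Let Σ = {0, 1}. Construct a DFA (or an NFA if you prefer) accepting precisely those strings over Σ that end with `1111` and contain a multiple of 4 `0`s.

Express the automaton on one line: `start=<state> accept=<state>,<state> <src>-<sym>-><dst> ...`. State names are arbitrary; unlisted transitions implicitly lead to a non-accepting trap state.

Run two small machines in parallel and take their product. The first has 5 states tracking how much of the suffix `1111` has currently been matched; the second has 4 states tracking the count of `0`s modulo 4. A product state is a pair (one from each), accepting exactly when both do. Minimizing collapses redundant product states.
        0   1  
>  q0   q1  q2 
   q1   q3  q1 
   q2   q1  q4 
   q3   q5  q3 
   q4   q1  q6 
   q5   q0  q5 
   q6   q1  q7 
 * q7   q1  q7 
(> = start, * = accepting)

start=q0 accept=q7 q0-0->q1 q0-1->q2 q1-0->q3 q1-1->q1 q2-0->q1 q2-1->q4 q3-0->q5 q3-1->q3 q4-0->q1 q4-1->q6 q5-0->q0 q5-1->q5 q6-0->q1 q6-1->q7 q7-0->q1 q7-1->q7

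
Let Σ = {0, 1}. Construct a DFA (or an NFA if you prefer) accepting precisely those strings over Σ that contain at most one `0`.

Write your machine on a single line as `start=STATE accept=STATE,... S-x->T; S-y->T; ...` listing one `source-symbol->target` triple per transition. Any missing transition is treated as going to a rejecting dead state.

Only the number of `0`s matters, and only up to 2. Make a chain q0 → q1 → q2 advanced by each `0` (with q2 absorbing); every other symbol self-loops. The accepting set is {q0, q1}.
With 3 states:
        0   1  
>* q0   q1  q0 
 * q1   q2  q1 
   q2   q2  q2 
(> = start, * = accepting)

start=q0; accept=q0,q1; q0-0->q1; q0-1->q0; q1-0->q2; q1-1->q1; q2-0->q2; q2-1->q2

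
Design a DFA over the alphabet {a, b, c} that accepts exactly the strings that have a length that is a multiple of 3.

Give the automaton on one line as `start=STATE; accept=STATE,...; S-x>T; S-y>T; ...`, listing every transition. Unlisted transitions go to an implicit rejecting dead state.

start=q0; accept=q0; q0-a>q1; q0-b>q1; q0-c>q1; q1-a>q2; q1-b>q2; q1-c>q2; q2-a>q0; q2-b>q0; q2-c>q0

Only the length mod 3 matters, so use a 3-cycle: from any state, every input symbol moves to the next state, wrapping q2 back to q0. Mark q0 accepting.
A 3-state machine:
        a   b   c  
>* q0   q1  q1  q1 
   q1   q2  q2  q2 
   q2   q0  q0  q0 
(> = start, * = accepting)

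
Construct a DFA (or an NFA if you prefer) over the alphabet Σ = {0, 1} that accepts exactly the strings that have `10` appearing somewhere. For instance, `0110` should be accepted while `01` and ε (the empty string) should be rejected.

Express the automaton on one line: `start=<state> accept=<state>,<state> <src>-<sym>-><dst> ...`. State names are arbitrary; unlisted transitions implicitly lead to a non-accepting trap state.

States s0..s1 record the length of the longest prefix of `10` that matches the current input suffix. Reaching s2 means `10` has been seen, and we stay there forever. Accept from s2.
        0   1  
>  s0   s0  s1 
   s1   s2  s1 
 * s2   s2  s2 
(> = start, * = accepting)

start=s0 accept=s2 s0-0->s0 s0-1->s1 s1-0->s2 s1-1->s1 s2-0->s2 s2-1->s2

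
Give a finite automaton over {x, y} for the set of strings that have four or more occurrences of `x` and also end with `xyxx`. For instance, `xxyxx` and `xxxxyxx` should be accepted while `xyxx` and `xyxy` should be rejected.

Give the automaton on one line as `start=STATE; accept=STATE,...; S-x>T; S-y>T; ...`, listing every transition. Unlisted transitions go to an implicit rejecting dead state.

Handle the two conditions separately and then intersect. The first has 6 states tracking the count of `x`s, saturating at 5; the second has 5 states tracking how much of the suffix `xyxx` has currently been matched. A product state is a pair (one from each), accepting exactly when both do.
          x    y  
>  s0     s1   s0 
   s1     s2   s3 
   s2     s4   s5 
   s3     s6   s7 
   s4     s8   s9 
   s5    s10  s11 
   s6    s12   s5 
   s7     s2   s7 
   s8    s13  s14 
   s9    s15  s16 
   s10   s17   s9 
   s11    s4  s11 
   s12    s8   s9 
   s13   s13  s18 
   s14   s19  s20 
   s15   s21  s14 
   s16    s8  s16 
 * s17   s13  s14 
   s18   s19  s22 
   s19   s21  s18 
   s20   s13  s20 
 * s21   s13  s18 
   s22   s13  s22 
(> = start, * = accepting)

start=s0; accept=s17,s21; s0-x>s1; s0-y>s0; s1-x>s2; s1-y>s3; s2-x>s4; s2-y>s5; s3-x>s6; s3-y>s7; s4-x>s8; s4-y>s9; s5-x>s10; s5-y>s11; s6-x>s12; s6-y>s5; s7-x>s2; s7-y>s7; s8-x>s13; s8-y>s14; s9-x>s15; s9-y>s16; s10-x>s17; s10-y>s9; s11-x>s4; s11-y>s11; s12-x>s8; s12-y>s9; s13-x>s13; s13-y>s18; s14-x>s19; s14-y>s20; s15-x>s21; s15-y>s14; s16-x>s8; s16-y>s16; s17-x>s13; s17-y>s14; s18-x>s19; s18-y>s22; s19-x>s21; s19-y>s18; s20-x>s13; s20-y>s20; s21-x>s13; s21-y>s18; s22-x>s13; s22-y>s22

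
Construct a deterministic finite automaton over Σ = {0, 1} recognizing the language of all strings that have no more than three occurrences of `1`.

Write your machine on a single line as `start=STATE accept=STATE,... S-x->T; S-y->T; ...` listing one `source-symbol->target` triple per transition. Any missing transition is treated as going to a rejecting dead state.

start=q0; accept=q0,q1,q2,q3; q0-0->q0; q0-1->q1; q1-0->q1; q1-1->q2; q2-0->q2; q2-1->q3; q3-0->q3; q3-1->q4; q4-0->q4; q4-1->q4

Only the number of `1`s matters, and only up to 4. Make a chain q0 → q1 → q2 → q3 → q4 advanced by each `1` (with q4 absorbing); every other symbol self-loops. The accepting set is {q0, q1, q2, q3}.
A 5-state machine:
        0   1  
>* q0   q0  q1 
 * q1   q1  q2 
 * q2   q2  q3 
 * q3   q3  q4 
   q4   q4  q4 
(> = start, * = accepting)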